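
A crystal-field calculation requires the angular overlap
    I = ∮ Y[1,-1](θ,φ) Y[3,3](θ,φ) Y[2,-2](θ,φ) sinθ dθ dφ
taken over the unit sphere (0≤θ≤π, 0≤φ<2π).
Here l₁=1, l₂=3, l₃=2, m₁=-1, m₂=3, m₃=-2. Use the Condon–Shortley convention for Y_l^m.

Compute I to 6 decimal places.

Checks pass: Σm=0; 6 even; l₃=2∈[2,4].
(2·1+1)(2·3+1)(2·2+1) = 105
Δ: 2! 0! 4! / 7! → 1/105
sum: t=1:−1/4 = -1/4
3j²(1 3 2; 0 0 0) = Δ·Π!·Σ² = 3/35  (sign -1)
sum: t=2:+1/48 = 1/48
3j²(1 3 2; -1 3 -2) = Δ·Π!·Σ² = 1/7  (sign +1)
combine: 4πI² = 105·3/35·1/7 = 9/7
take √, sign -1: I = -0.31986543

-0.319865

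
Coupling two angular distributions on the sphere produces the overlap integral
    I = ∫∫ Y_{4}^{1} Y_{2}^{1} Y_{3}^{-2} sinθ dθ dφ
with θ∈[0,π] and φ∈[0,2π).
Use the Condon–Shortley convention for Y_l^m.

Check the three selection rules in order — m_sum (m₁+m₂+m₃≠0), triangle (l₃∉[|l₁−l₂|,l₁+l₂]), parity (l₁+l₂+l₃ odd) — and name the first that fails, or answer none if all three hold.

Σmᵢ = 0  ✓
l₃∈[|l₁−l₂|,l₁+l₂]=[2,6], have l₃=3  ✓
Σlᵢ = 9 ⇒ odd  ✗

parity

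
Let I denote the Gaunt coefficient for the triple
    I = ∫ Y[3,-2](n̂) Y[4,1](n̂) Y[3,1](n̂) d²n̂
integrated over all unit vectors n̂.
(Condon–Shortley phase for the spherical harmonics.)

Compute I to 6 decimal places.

m-sum 0 ✓  L=10 even ✓  1≤3≤7 ✓
Π(2lᵢ+1) = 7×9×7 = 441
triangle coeff Δ(3,4,3) = 1/34650
Σ_t [1,3]: t=1:−1/72 t=2:+1/16 t=3:−1/72 = 5/144
(3j)²=2/77 [(3 4 3; 0 0 0)], sign=-1
Σ_t [3,4]: t=3:−1/48 t=4:+1/144 = -1/72
(3j)²=16/693 [(3 4 3; -2 1 1)], sign=-1
⇒ 4πI² = 32/121
I = (+1)√(32/121/(4π)) = 0.14506992

0.145070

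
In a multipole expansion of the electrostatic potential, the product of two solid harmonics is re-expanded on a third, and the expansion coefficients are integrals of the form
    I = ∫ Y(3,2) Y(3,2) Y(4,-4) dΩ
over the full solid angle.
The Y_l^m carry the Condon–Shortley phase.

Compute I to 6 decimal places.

m-sum 0 ✓  L=10 even ✓  0≤4≤6 ✓
Π(2lᵢ+1) = 7×7×9 = 441
triangle coeff Δ(3,3,4) = 1/34650
Σ_t [0,2]: t=0:+1/72 t=1:−1/16 t=2:+1/72 = -5/144
(3j)²=2/77 [(3 3 4; 0 0 0)], sign=-1
Σ_t [1,1]: t=1:−1/576 = -1/576
(3j)²=5/99 [(3 3 4; 2 2 -4)], sign=-1
⇒ 4πI² = 70/121
I = (+1)√(70/121/(4π)) = 0.21456131

0.214561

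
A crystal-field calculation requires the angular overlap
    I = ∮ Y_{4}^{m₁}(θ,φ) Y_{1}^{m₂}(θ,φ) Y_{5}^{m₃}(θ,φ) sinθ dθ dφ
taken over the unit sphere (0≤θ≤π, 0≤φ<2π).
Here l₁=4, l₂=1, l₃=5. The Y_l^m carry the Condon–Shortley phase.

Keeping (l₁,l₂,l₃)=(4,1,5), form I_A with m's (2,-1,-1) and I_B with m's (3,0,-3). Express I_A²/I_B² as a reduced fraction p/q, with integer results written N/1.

3/8

l's match ⇒ only the (l;m) 3-j factors differ between A and B.
A: triangle coeff Δ(4,1,5) = 1/495; Σ_t [0,0]: t=0:+1/2880 = 1/2880; (3j)²=2/165 [(4 1 5; 2 -1 -1)], sign=+1
B: triangle coeff Δ(4,1,5) = 1/495; Σ_t [0,0]: t=0:+1/5040 = 1/5040; (3j)²=16/495 [(4 1 5; 3 0 -3)], sign=+1
I_A²/I_B² = (2/165)/(16/495) = 3/8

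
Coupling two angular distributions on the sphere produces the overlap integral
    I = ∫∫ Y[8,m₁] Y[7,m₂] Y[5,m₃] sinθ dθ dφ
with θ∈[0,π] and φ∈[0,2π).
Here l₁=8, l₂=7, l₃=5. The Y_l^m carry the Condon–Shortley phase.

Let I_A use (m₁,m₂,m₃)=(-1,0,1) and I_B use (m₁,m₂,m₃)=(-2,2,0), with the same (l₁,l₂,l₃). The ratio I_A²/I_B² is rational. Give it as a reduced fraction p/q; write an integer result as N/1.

529/64

Shared (l₁,l₂,l₃)=(8,7,5): N and (l;000)² cancel in I_A²/I_B².
A: Δ = 10!·6!·4!/21! = 1/814773960; Racah Σ t=3..7: t=3:−1/522547200 t=4:+1/12441600 t=5:−1/2764800 t=6:+1/3732480 t=7:−1/34836480 = -23/522547200; ⇒ 3j(8 7 5; -1 0 1)² = 529/277134, sgn -1
B: Δ = 10!·6!·4!/21! = 1/814773960; Racah Σ t=5..9: t=5:−1/41472000 t=6:+1/4976640 t=7:−1/4354560 t=8:+1/23224320 t=9:−1/1045094400 = -1/93312000; ⇒ 3j(8 7 5; -2 2 0)² = 32/138567, sgn +1
I_A²/I_B² = (529/277134)/(32/138567) = 529/64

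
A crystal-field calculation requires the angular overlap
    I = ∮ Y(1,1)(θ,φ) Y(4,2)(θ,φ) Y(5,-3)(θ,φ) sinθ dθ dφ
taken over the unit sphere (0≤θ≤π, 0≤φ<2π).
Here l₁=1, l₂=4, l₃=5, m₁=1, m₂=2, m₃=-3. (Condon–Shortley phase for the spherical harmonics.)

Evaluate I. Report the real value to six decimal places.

-0.259847

Checks pass: Σm=0; 10 even; l₃=5∈[3,5].
(2·1+1)(2·4+1)(2·5+1) = 297
Δ: 0! 2! 8! / 11! → 1/495
sum: t=0:+1/576 = 1/576
3j²(1 4 5; 0 0 0) = Δ·Π!·Σ² = 5/99  (sign -1)
sum: t=0:+1/2880 = 1/2880
3j²(1 4 5; 1 2 -3) = Δ·Π!·Σ² = 28/495  (sign +1)
combine: 4πI² = 297·5/99·28/495 = 28/33
take √, sign -1: I = -0.25984664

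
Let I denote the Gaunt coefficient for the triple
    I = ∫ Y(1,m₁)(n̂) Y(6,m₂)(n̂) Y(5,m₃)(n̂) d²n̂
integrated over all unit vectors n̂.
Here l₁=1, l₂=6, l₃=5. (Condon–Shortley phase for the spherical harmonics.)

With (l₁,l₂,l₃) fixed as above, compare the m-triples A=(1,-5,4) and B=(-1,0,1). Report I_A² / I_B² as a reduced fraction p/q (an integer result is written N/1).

Shared (l₁,l₂,l₃)=(1,6,5): N and (l;000)² cancel in I_A²/I_B².
A: Δ = 2!·0!·10!/13! = 1/858; Racah Σ t=0..0: t=0:+1/725760 = 1/725760; ⇒ 3j(1 6 5; 1 -5 4)² = 5/78, sgn -1
B: Δ = 2!·0!·10!/13! = 1/858; Racah Σ t=2..2: t=2:+1/34560 = 1/34560; ⇒ 3j(1 6 5; -1 0 1)² = 5/286, sgn +1
I_A²/I_B² = (5/78)/(5/286) = 11/3

11/3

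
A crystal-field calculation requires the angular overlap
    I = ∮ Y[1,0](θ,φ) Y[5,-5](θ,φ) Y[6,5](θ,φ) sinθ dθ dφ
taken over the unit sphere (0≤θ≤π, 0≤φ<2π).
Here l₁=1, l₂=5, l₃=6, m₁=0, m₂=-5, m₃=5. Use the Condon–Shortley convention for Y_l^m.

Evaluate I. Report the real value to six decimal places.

-0.135514

Rules hold: Σm=0, L=12 even, 4≤6≤6.
N = 3·11·13 = 429
Δ = 0!·2!·10!/13! = 1/858
Racah Σ t=0..0: t=0:+1/14400 = 1/14400
⇒ 3j(1 5 6; 0 0 0)² = 6/143, sgn +1
Racah Σ t=0..0: t=0:+1/3628800 = 1/3628800
⇒ 3j(1 5 6; 0 -5 5)² = 1/78, sgn -1
4πI² = N·(3j₀)²·(3jₘ)² = 3/13
I = -1·√(0.230769/4π) = -0.13551395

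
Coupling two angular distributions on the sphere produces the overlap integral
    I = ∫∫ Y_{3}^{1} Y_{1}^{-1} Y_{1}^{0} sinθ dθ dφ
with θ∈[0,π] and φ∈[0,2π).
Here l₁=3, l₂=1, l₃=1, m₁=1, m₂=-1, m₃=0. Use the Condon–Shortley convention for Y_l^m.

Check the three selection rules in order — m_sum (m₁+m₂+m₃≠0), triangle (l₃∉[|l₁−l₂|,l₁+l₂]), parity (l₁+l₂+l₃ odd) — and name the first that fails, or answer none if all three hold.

triangle

m₁+m₂+m₃ = 1 − 1 + 0 = 0  ✓
triangle: |3−1|=2 ≤ l₃=1 ≤ 3+1=4  ✗
parity: l₁+l₂+l₃ = 5 is odd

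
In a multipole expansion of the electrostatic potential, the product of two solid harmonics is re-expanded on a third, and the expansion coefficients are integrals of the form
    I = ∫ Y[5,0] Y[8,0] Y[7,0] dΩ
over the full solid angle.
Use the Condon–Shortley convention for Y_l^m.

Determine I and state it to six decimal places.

Checks pass: Σm=0; 20 even; l₃=7∈[3,13].
(2·5+1)(2·8+1)(2·7+1) = 2805
Δ: 6! 4! 10! / 21! → 1/814773960
sum: t=1:−1/87091200 t=2:+1/4976640 t=3:−1/2073600 t=4:+1/4976640 t=5:−1/87091200 = -1/9676800
3j²(5 8 7; 0 0 0) = Δ·Π!·Σ² = 360/46189  (sign +1)
(m-triple is (0,0,0) — same symbol as above.)
combine: 4πI² = 2805·360/46189·360/46189 = 1944000/11408683
take √, sign +1: I = 0.11644623

0.116446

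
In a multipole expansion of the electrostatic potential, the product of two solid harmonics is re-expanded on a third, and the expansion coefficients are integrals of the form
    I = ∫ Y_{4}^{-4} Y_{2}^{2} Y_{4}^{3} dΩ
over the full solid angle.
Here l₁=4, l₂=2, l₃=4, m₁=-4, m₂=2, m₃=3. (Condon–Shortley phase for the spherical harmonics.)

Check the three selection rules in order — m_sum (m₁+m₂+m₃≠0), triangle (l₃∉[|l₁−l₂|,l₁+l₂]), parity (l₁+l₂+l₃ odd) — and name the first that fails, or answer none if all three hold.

m₁+m₂+m₃ = -4 + 2 + 3 = 1  ✗
triangle: |4−2|=2 ≤ l₃=4 ≤ 4+2=6
parity: l₁+l₂+l₃ = 10 is even

m_sum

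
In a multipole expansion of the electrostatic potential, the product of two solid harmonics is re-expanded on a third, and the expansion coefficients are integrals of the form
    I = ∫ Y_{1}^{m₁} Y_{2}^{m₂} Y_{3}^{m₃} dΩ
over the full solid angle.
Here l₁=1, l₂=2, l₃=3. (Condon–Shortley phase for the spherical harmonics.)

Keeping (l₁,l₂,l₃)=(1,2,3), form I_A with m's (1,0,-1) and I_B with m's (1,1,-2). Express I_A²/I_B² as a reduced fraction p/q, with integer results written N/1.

l's match ⇒ only the (l;m) 3-j factors differ between A and B.
A: triangle coeff Δ(1,2,3) = 1/105; Σ_t [0,0]: t=0:+1/8 = 1/8; (3j)²=2/35 [(1 2 3; 1 0 -1)], sign=+1
B: triangle coeff Δ(1,2,3) = 1/105; Σ_t [0,0]: t=0:+1/12 = 1/12; (3j)²=2/21 [(1 2 3; 1 1 -2)], sign=-1
I_A²/I_B² = (2/35)/(2/21) = 3/5

3/5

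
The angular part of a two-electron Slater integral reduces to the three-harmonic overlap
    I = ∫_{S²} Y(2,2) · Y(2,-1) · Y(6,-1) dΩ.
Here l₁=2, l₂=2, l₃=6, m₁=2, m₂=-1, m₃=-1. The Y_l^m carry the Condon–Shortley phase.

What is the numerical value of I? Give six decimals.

0.000000

|2−2|≤6≤2+2 violated ⇒ I = 0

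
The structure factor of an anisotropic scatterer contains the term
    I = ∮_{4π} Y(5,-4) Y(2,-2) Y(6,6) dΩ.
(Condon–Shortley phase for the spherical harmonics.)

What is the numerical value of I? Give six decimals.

L=13 odd ⇒ parity kills the (l;000) factor ⇒ I = 0

0.000000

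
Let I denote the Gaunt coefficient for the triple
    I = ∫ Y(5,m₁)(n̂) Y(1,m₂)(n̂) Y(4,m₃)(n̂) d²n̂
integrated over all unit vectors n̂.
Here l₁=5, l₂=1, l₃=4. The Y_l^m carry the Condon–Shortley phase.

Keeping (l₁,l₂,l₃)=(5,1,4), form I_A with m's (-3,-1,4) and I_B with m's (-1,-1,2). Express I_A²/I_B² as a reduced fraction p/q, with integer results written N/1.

l's match ⇒ only the (l;m) 3-j factors differ between A and B.
A: triangle coeff Δ(5,1,4) = 1/495; Σ_t [0,0]: t=0:+1/80640 = 1/80640; (3j)²=1/495 [(5 1 4; -3 -1 4)], sign=+1
B: triangle coeff Δ(5,1,4) = 1/495; Σ_t [0,0]: t=0:+1/2880 = 1/2880; (3j)²=2/165 [(5 1 4; -1 -1 2)], sign=+1
I_A²/I_B² = (1/495)/(2/165) = 1/6

1/6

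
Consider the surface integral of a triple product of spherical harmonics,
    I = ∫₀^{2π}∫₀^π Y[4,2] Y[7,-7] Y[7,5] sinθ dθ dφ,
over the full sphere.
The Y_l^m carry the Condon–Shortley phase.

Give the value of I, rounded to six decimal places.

Rules hold: Σm=0, L=18 even, 3≤7≤11.
N = 9·15·15 = 2025
Δ = 4!·4!·10!/19! = 1/58198140
Racah Σ t=0..4: t=0:+1/17418240 t=1:−1/622080 t=2:+1/230400 t=3:−1/622080 t=4:+1/17418240 = 1/806400
⇒ 3j(4 7 7; 0 0 0)² = 2268/230945, sgn -1
Racah Σ t=0..0: t=0:+1/348364800 = 1/348364800
⇒ 3j(4 7 7; 2 -7 5)² = 11/646, sgn +1
4πI² = N·(3j₀)²·(3jₘ)² = 459270/1356277
I = -1·√(0.338626/4π) = -0.16415530

-0.164155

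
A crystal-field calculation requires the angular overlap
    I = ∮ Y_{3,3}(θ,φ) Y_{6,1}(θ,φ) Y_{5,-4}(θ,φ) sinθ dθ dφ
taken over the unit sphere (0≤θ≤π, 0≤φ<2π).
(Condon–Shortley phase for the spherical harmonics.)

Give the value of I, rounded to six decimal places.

Checks pass: Σm=0; 14 even; l₃=5∈[3,9].
(2·3+1)(2·6+1)(2·5+1) = 1001
Δ: 4! 2! 8! / 15! → 1/675675
sum: t=1:−1/8640 t=2:+1/2304 t=3:−1/8640 = 7/34560
3j²(3 6 5; 0 0 0) = Δ·Π!·Σ² = 7/429  (sign -1)
sum: t=0:+1/241920 = 1/241920
3j²(3 6 5; 3 1 -4) = Δ·Π!·Σ² = 4/1001  (sign -1)
combine: 4πI² = 1001·7/429·4/1001 = 28/429
take √, sign +1: I = 0.07206849

0.072068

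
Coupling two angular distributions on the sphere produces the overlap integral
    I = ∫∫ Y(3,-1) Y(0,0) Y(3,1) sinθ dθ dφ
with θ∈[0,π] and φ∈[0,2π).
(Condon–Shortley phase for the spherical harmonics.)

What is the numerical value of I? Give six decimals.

-0.282095

Checks pass: Σm=0; 6 even; l₃=3∈[3,3].
(2·3+1)(2·0+1)(2·3+1) = 49
Δ: 0! 6! 0! / 7! → 1/7
sum: t=0:+1/36 = 1/36
3j²(3 0 3; 0 0 0) = Δ·Π!·Σ² = 1/7  (sign -1)
sum: t=0:+1/48 = 1/48
3j²(3 0 3; -1 0 1) = Δ·Π!·Σ² = 1/7  (sign +1)
combine: 4πI² = 49·1/7·1/7 = 1/1
take √, sign -1: I = -0.28209479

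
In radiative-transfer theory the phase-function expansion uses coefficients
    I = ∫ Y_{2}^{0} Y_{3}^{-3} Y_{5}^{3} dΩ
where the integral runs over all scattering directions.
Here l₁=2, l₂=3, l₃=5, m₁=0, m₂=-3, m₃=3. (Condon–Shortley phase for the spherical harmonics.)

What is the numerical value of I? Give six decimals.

m-sum 0 ✓  L=10 even ✓  1≤5≤5 ✓
Π(2lᵢ+1) = 5×7×11 = 385
triangle coeff Δ(2,3,5) = 1/2310
Σ_t [0,0]: t=0:+1/144 = 1/144
(3j)²=10/231 [(2 3 5; 0 0 0)], sign=-1
Σ_t [0,0]: t=0:+1/2880 = 1/2880
(3j)²=2/165 [(2 3 5; 0 -3 3)], sign=+1
⇒ 4πI² = 20/99
I = (-1)√(20/99/(4π)) = -0.12679218

-0.126792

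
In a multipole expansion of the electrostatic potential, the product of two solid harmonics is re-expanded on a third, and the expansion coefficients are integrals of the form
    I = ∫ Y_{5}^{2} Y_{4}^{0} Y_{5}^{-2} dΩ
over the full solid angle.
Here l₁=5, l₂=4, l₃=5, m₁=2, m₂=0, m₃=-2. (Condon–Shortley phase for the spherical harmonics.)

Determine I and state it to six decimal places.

-0.021700

Checks pass: Σm=0; 14 even; l₃=5∈[1,9].
(2·5+1)(2·4+1)(2·5+1) = 1089
Δ: 4! 6! 4! / 15! → 1/3153150
sum: t=0:+1/69120 t=1:−1/1728 t=2:+1/576 t=3:−1/1728 t=4:+1/69120 = 7/11520
3j²(5 4 5; 0 0 0) = Δ·Π!·Σ² = 2/143  (sign -1)
sum: t=0:+1/20736 t=1:−1/1728 t=2:+1/1920 t=3:−1/25920 = -1/20736
3j²(5 4 5; 2 0 -2) = Δ·Π!·Σ² = 1/2574  (sign +1)
combine: 4πI² = 1089·2/143·1/2574 = 1/169
take √, sign -1: I = -0.02169960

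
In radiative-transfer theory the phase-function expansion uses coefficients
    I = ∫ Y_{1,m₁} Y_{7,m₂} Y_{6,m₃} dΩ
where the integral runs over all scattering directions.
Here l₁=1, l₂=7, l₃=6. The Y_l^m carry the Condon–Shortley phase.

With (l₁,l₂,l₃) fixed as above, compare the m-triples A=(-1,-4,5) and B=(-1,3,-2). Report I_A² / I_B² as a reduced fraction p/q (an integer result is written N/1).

l's match ⇒ only the (l;m) 3-j factors differ between A and B.
A: triangle coeff Δ(1,7,6) = 1/1365; Σ_t [2,2]: t=2:+1/79833600 = 1/79833600; (3j)²=1/455 [(1 7 6; -1 -4 5)], sign=-1
B: triangle coeff Δ(1,7,6) = 1/1365; Σ_t [2,2]: t=2:+1/1935360 = 1/1935360; (3j)²=3/91 [(1 7 6; -1 3 -2)], sign=+1
I_A²/I_B² = (1/455)/(3/91) = 1/15

1/15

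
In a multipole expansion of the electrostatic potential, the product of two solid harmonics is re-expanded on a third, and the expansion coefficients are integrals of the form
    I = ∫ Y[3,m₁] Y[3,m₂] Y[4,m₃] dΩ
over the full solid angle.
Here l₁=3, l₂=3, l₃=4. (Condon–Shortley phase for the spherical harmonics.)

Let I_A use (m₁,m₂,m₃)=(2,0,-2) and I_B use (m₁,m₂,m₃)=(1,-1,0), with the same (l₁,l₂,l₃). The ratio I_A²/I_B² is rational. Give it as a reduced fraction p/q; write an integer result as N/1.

Same 3,3,4: normalisation and zero-m 3j drop out of the ratio.
A: Δ: 2! 4! 4! / 11! → 1/34650; sum: t=0:+1/72 t=1:−1/96 = 1/288; 3j²(3 3 4; 2 0 -2) = Δ·Π!·Σ² = 1/462  (sign +1)
B: Δ: 2! 4! 4! / 11! → 1/34650; sum: t=0:+1/32 t=1:−1/36 t=2:+1/1152 = 5/1152; 3j²(3 3 4; 1 -1 0) = Δ·Π!·Σ² = 1/1386  (sign +1)
I_A²/I_B² = (1/462)/(1/1386) = 3/1

3/1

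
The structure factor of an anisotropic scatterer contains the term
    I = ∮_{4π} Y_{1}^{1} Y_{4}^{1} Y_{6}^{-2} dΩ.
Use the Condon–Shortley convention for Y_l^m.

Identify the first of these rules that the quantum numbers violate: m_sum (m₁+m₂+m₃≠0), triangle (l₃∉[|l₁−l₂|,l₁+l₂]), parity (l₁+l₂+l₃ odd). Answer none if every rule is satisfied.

triangle

azimuthal sum: 1 + 1 − 2 = 0  ✓
3 ≤ 6 ≤ 5 (triangle on l)  ✗
L = 1 + 4 + 6 = 11 (odd)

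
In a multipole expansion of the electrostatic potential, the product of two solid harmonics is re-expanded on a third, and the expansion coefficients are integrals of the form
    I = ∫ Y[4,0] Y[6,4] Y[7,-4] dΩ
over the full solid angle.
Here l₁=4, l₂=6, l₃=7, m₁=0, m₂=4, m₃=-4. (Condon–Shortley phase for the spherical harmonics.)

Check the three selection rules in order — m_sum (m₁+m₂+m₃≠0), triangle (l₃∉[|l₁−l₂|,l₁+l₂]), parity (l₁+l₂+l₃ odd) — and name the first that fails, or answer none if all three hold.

parity

Σmᵢ = 0  ✓
l₃∈[|l₁−l₂|,l₁+l₂]=[2,10], have l₃=7  ✓
Σlᵢ = 17 ⇒ odd  ✗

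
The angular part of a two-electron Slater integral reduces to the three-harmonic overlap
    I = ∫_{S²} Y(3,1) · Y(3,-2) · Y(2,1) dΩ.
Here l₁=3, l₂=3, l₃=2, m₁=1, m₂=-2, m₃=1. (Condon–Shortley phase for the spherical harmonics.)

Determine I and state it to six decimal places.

Checks pass: Σm=0; 8 even; l₃=2∈[0,6].
(2·3+1)(2·3+1)(2·2+1) = 245
Δ: 4! 2! 2! / 9! → 1/3780
sum: t=1:−1/24 t=2:+1/4 t=3:−1/24 = 1/6
3j²(3 3 2; 0 0 0) = Δ·Π!·Σ² = 4/105  (sign +1)
sum: t=0:+1/48 t=1:−1/12 = -1/16
3j²(3 3 2; 1 -2 1) = Δ·Π!·Σ² = 1/28  (sign +1)
combine: 4πI² = 245·4/105·1/28 = 1/3
take √, sign +1: I = 0.16286750

0.162868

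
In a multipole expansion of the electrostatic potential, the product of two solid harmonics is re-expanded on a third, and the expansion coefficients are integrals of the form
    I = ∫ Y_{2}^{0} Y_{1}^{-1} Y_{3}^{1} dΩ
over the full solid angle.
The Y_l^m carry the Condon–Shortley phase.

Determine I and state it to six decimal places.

Checks pass: Σm=0; 6 even; l₃=3∈[1,3].
(2·2+1)(2·1+1)(2·3+1) = 105
Δ: 0! 4! 2! / 7! → 1/105
sum: t=0:+1/4 = 1/4
3j²(2 1 3; 0 0 0) = Δ·Π!·Σ² = 3/35  (sign -1)
sum: t=0:+1/8 = 1/8
3j²(2 1 3; 0 -1 1) = Δ·Π!·Σ² = 2/35  (sign +1)
combine: 4πI² = 105·3/35·2/35 = 18/35
take √, sign -1: I = -0.20230066

-0.202301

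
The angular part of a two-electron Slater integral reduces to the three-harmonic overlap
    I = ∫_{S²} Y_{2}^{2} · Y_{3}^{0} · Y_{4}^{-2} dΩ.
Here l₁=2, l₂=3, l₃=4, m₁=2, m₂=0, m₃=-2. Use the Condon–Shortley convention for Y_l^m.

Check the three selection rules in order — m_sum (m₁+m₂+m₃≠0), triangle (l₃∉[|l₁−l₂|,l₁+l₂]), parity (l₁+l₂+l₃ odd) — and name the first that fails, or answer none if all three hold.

m₁+m₂+m₃ = 2 + 0 − 2 = 0  ✓
triangle: |2−3|=1 ≤ l₃=4 ≤ 2+3=5  ✓
parity: l₁+l₂+l₃ = 9 is odd  ✗

parity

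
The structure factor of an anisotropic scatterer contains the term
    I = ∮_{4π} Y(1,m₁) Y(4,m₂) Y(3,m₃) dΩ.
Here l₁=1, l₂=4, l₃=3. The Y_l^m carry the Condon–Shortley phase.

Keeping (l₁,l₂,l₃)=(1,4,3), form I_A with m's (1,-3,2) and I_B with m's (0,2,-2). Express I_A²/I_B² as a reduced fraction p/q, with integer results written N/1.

Shared (l₁,l₂,l₃)=(1,4,3): N and (l;000)² cancel in I_A²/I_B².
A: Δ = 2!·0!·6!/9! = 1/252; Racah Σ t=0..0: t=0:+1/240 = 1/240; ⇒ 3j(1 4 3; 1 -3 2)² = 1/12, sgn -1
B: Δ = 2!·0!·6!/9! = 1/252; Racah Σ t=1..1: t=1:−1/120 = -1/120; ⇒ 3j(1 4 3; 0 2 -2)² = 1/21, sgn +1
I_A²/I_B² = (1/12)/(1/21) = 7/4

7/4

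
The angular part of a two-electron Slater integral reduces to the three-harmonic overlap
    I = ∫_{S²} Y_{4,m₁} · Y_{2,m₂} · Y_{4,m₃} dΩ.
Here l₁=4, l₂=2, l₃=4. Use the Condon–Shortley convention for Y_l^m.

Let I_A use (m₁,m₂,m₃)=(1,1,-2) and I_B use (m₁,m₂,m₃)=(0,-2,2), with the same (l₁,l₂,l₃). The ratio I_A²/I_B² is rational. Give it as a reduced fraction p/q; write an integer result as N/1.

9/20

Same 4,2,4: normalisation and zero-m 3j drop out of the ratio.
A: Δ: 2! 6! 2! / 11! → 1/13860; sum: t=1:−1/96 t=2:+1/240 = -1/160; 3j²(4 2 4; 1 1 -2) = Δ·Π!·Σ² = 27/1540  (sign -1)
B: Δ: 2! 6! 2! / 11! → 1/13860; sum: t=0:+1/192 = 1/192; 3j²(4 2 4; 0 -2 2) = Δ·Π!·Σ² = 3/77  (sign +1)
I_A²/I_B² = (27/1540)/(3/77) = 9/20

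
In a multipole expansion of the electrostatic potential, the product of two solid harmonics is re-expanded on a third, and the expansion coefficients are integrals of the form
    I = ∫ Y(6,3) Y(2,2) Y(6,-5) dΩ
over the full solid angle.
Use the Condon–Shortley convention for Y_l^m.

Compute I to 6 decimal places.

0.120286

m-sum 0 ✓  L=14 even ✓  4≤6≤8 ✓
Π(2lᵢ+1) = 13×5×13 = 845
triangle coeff Δ(6,2,6) = 1/90090
Σ_t [0,2]: t=0:+1/69120 t=1:−1/14400 t=2:+1/69120 = -7/172800
(3j)²=14/715 [(6 2 6; 0 0 0)], sign=-1
Σ_t [2,2]: t=2:+1/1451520 = 1/1451520
(3j)²=1/91 [(6 2 6; 3 2 -5)], sign=-1
⇒ 4πI² = 2/11
I = (+1)√(2/11/(4π)) = 0.12028562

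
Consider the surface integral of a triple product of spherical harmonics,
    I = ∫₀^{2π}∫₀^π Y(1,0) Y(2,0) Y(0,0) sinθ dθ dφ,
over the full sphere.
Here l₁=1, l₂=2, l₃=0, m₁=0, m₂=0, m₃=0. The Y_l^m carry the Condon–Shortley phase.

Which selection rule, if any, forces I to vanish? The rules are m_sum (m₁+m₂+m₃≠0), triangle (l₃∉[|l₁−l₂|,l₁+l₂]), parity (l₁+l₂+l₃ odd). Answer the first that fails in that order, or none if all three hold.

triangle

Σmᵢ = 0  ✓
l₃∈[|l₁−l₂|,l₁+l₂]=[1,3], have l₃=0  ✗
Σlᵢ = 3 ⇒ odd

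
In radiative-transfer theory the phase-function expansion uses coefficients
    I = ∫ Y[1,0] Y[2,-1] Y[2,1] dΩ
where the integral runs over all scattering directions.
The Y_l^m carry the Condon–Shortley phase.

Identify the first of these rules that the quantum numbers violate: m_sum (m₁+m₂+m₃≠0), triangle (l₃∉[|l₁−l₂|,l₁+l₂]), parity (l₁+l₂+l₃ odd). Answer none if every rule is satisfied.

Σmᵢ = 0  ✓
l₃∈[|l₁−l₂|,l₁+l₂]=[1,3], have l₃=2  ✓
Σlᵢ = 5 ⇒ odd  ✗

parity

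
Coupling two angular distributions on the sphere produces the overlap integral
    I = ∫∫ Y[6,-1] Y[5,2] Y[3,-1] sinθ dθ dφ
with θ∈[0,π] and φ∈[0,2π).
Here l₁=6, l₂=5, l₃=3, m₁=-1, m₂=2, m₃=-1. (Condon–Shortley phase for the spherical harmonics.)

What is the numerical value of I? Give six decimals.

0.080575

Rules hold: Σm=0, L=14 even, 1≤3≤11.
N = 13·11·7 = 1001
Δ = 8!·4!·2!/15! = 1/675675
Racah Σ t=3..5: t=3:−1/8640 t=4:+1/2304 t=5:−1/8640 = 7/34560
⇒ 3j(6 5 3; 0 0 0)² = 7/429, sgn -1
Racah Σ t=5..7: t=5:−1/5760 t=6:+1/8640 t=7:−1/241920 = -1/16128
⇒ 3j(6 5 3; -1 2 -1)² = 5/1001, sgn -1
4πI² = N·(3j₀)²·(3jₘ)² = 35/429
I = +1·√(0.0815851/4π) = 0.08057502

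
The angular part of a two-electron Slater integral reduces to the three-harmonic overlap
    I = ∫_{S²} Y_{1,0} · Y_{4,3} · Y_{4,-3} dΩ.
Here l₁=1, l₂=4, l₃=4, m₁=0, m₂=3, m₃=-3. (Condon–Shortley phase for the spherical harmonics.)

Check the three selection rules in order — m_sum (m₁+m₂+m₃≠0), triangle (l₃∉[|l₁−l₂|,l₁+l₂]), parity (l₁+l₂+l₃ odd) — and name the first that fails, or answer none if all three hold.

parity

azimuthal sum: 0 + 3 − 3 = 0  ✓
3 ≤ 4 ≤ 5 (triangle on l)  ✓
L = 1 + 4 + 4 = 9 (odd)  ✗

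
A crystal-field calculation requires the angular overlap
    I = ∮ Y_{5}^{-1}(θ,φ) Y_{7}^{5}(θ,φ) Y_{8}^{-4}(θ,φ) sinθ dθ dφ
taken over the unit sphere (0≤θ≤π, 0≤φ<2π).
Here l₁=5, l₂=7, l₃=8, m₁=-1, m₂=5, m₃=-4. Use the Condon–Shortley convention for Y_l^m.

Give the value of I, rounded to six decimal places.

Rules hold: Σm=0, L=20 even, 2≤8≤12.
N = 11·15·17 = 2805
Δ = 4!·6!·10!/21! = 1/814773960
Racah Σ t=0..4: t=0:+1/87091200 t=1:−1/4976640 t=2:+1/2073600 t=3:−1/4976640 t=4:+1/87091200 = 1/9676800
⇒ 3j(5 7 8; 0 0 0)² = 360/46189, sgn +1
Racah Σ t=2..4: t=2:+1/696729600 t=3:−1/78382080 t=4:+1/92897280 = -1/1791590400
⇒ 3j(5 7 8; -1 5 -4)² = 11/151164, sgn -1
4πI² = N·(3j₀)²·(3jₘ)² = 1650/1037153
I = -1·√(0.00159089/4π) = -0.01125163

-0.011252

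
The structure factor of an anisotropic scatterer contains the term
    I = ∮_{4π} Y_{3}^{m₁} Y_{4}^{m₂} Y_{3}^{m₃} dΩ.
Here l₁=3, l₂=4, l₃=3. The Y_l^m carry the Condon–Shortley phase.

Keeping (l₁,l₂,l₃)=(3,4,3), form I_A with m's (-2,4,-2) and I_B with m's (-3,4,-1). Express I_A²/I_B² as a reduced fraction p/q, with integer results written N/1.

5/3

l's match ⇒ only the (l;m) 3-j factors differ between A and B.
A: triangle coeff Δ(3,4,3) = 1/34650; Σ_t [4,4]: t=4:+1/576 = 1/576; (3j)²=5/99 [(3 4 3; -2 4 -2)], sign=-1
B: triangle coeff Δ(3,4,3) = 1/34650; Σ_t [4,4]: t=4:+1/1152 = 1/1152; (3j)²=1/33 [(3 4 3; -3 4 -1)], sign=+1
I_A²/I_B² = (5/99)/(1/33) = 5/3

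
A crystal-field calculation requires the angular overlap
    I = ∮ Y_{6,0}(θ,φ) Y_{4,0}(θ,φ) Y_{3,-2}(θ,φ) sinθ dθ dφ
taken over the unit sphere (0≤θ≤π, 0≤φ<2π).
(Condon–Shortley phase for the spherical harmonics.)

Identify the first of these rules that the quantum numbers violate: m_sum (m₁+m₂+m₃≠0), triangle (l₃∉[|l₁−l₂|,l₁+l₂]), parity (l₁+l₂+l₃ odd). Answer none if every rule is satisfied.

Σmᵢ = -2  ✗
l₃∈[|l₁−l₂|,l₁+l₂]=[2,10], have l₃=3
Σlᵢ = 13 ⇒ odd

m_sum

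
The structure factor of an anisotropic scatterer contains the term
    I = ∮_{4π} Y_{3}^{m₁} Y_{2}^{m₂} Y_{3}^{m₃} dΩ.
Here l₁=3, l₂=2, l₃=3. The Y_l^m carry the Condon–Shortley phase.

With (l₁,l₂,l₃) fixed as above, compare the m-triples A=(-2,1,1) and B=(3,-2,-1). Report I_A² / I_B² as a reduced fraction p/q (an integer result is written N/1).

Shared (l₁,l₂,l₃)=(3,2,3): N and (l;000)² cancel in I_A²/I_B².
A: Δ = 2!·4!·2!/9! = 1/3780; Racah Σ t=1..2: t=1:−1/48 t=2:+1/12 = 1/16; ⇒ 3j(3 2 3; -2 1 1)² = 1/28, sgn +1
B: Δ = 2!·4!·2!/9! = 1/3780; Racah Σ t=0..0: t=0:+1/96 = 1/96; ⇒ 3j(3 2 3; 3 -2 -1)² = 1/42, sgn +1
I_A²/I_B² = (1/28)/(1/42) = 3/2

3/2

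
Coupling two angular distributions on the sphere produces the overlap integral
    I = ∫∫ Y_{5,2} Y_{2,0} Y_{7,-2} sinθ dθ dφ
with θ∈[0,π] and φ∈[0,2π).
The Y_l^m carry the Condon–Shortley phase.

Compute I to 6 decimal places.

m-sum 0 ✓  L=14 even ✓  3≤7≤7 ✓
Π(2lᵢ+1) = 11×5×15 = 825
triangle coeff Δ(5,2,7) = 1/15015
Σ_t [0,0]: t=0:+1/57600 = 1/57600
(3j)²=21/715 [(5 2 7; 0 0 0)], sign=-1
Σ_t [0,0]: t=0:+1/120960 = 1/120960
(3j)²=24/1001 [(5 2 7; 2 0 -2)], sign=-1
⇒ 4πI² = 1080/1859
I = (+1)√(1080/1859/(4π)) = 0.21501425

0.215014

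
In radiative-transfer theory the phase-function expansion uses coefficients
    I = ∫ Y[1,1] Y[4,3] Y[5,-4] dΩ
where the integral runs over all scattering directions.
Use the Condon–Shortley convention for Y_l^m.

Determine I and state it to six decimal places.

0.294638

Rules hold: Σm=0, L=10 even, 3≤5≤5.
N = 3·9·11 = 297
Δ = 0!·2!·8!/11! = 1/495
Racah Σ t=0..0: t=0:+1/576 = 1/576
⇒ 3j(1 4 5; 0 0 0)² = 5/99, sgn -1
Racah Σ t=0..0: t=0:+1/10080 = 1/10080
⇒ 3j(1 4 5; 1 3 -4)² = 4/55, sgn -1
4πI² = N·(3j₀)²·(3jₘ)² = 12/11
I = +1·√(1.09091/4π) = 0.29463840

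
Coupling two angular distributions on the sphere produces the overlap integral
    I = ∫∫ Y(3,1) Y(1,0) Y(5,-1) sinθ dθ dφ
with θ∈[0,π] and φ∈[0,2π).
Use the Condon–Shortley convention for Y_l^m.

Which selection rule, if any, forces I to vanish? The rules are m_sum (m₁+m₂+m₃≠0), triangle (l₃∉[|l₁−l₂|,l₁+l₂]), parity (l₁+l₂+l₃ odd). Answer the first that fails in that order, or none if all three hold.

triangle

azimuthal sum: 1 + 0 − 1 = 0  ✓
2 ≤ 5 ≤ 4 (triangle on l)  ✗
L = 3 + 1 + 5 = 9 (odd)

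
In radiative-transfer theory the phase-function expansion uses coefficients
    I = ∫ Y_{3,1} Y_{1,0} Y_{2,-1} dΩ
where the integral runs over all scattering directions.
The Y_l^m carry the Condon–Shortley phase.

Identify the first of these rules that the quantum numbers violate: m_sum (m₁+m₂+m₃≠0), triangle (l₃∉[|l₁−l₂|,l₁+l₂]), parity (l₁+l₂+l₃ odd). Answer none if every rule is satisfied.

m₁+m₂+m₃ = 1 + 0 − 1 = 0  ✓
triangle: |3−1|=2 ≤ l₃=2 ≤ 3+1=4  ✓
parity: l₁+l₂+l₃ = 6 is even  ✓

none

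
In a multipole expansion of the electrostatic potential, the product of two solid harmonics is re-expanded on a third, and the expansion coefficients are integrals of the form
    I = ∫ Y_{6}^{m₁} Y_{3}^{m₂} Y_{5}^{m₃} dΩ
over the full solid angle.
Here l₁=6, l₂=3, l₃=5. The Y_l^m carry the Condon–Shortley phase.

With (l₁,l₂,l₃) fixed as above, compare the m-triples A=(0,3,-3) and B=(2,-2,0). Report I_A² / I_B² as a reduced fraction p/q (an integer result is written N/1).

2/1

Same 6,3,5: normalisation and zero-m 3j drop out of the ratio.
A: Δ: 4! 8! 2! / 15! → 1/675675; sum: t=4:+1/69120 = 1/69120; 3j²(6 3 5; 0 3 -3) = Δ·Π!·Σ² = 4/429  (sign +1)
B: Δ: 4! 8! 2! / 15! → 1/675675; sum: t=0:+1/13824 t=1:−1/8640 = -1/23040; 3j²(6 3 5; 2 -2 0) = Δ·Π!·Σ² = 2/429  (sign +1)
I_A²/I_B² = (4/429)/(2/429) = 2/1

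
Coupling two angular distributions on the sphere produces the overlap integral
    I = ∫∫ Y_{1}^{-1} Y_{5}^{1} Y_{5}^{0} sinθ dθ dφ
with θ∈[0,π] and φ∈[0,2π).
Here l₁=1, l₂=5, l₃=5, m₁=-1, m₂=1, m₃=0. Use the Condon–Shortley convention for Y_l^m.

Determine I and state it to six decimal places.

0.000000

L=11 odd ⇒ parity kills the (l;000) factor ⇒ I = 0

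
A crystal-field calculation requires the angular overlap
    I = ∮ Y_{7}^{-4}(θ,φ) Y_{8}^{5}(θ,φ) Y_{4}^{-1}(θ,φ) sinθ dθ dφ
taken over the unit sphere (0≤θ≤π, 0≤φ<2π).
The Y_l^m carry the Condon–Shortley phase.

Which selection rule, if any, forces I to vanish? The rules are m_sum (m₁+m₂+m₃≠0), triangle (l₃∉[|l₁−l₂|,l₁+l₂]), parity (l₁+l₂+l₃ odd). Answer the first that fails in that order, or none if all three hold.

parity

azimuthal sum: -4 + 5 − 1 = 0  ✓
1 ≤ 4 ≤ 15 (triangle on l)  ✓
L = 7 + 8 + 4 = 19 (odd)  ✗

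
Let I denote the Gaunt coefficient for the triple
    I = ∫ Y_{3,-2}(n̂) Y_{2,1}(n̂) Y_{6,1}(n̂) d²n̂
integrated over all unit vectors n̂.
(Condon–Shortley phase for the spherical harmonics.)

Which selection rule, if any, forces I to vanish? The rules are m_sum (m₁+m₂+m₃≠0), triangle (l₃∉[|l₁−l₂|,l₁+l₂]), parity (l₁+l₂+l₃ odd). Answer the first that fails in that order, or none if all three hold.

m₁+m₂+m₃ = -2 + 1 + 1 = 0  ✓
triangle: |3−2|=1 ≤ l₃=6 ≤ 3+2=5  ✗
parity: l₁+l₂+l₃ = 11 is odd

triangle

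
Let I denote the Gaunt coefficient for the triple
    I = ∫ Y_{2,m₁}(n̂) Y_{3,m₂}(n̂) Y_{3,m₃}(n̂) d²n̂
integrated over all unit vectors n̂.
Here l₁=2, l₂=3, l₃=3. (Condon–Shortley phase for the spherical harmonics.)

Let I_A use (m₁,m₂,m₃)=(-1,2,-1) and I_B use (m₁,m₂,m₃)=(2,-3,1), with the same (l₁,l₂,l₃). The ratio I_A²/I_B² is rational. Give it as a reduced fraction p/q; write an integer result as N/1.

Same 2,3,3: normalisation and zero-m 3j drop out of the ratio.
A: Δ: 2! 2! 4! / 9! → 1/3780; sum: t=1:−1/48 t=2:+1/12 = 1/16; 3j²(2 3 3; -1 2 -1) = Δ·Π!·Σ² = 1/28  (sign +1)
B: Δ: 2! 2! 4! / 9! → 1/3780; sum: t=0:+1/96 = 1/96; 3j²(2 3 3; 2 -3 1) = Δ·Π!·Σ² = 1/42  (sign +1)
I_A²/I_B² = (1/28)/(1/42) = 3/2

3/2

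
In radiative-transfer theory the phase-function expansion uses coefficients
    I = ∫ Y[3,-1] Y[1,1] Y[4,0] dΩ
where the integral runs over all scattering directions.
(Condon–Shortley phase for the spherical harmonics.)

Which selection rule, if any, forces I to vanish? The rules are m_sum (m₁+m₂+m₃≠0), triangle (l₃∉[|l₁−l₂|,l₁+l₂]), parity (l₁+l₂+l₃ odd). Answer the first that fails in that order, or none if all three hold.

m₁+m₂+m₃ = -1 + 1 + 0 = 0  ✓
triangle: |3−1|=2 ≤ l₃=4 ≤ 3+1=4  ✓
parity: l₁+l₂+l₃ = 8 is even  ✓

none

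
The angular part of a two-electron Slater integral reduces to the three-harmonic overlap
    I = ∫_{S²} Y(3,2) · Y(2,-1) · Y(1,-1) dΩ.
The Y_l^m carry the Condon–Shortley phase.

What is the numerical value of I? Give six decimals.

Rules hold: Σm=0, L=6 even, 1≤1≤5.
N = 7·5·3 = 105
Δ = 4!·2!·0!/7! = 1/105
Racah Σ t=2..2: t=2:+1/4 = 1/4
⇒ 3j(3 2 1; 0 0 0)² = 3/35, sgn -1
Racah Σ t=1..1: t=1:−1/12 = -1/12
⇒ 3j(3 2 1; 2 -1 -1)² = 2/21, sgn -1
4πI² = N·(3j₀)²·(3jₘ)² = 6/7
I = +1·√(0.857143/4π) = 0.26116903

0.261169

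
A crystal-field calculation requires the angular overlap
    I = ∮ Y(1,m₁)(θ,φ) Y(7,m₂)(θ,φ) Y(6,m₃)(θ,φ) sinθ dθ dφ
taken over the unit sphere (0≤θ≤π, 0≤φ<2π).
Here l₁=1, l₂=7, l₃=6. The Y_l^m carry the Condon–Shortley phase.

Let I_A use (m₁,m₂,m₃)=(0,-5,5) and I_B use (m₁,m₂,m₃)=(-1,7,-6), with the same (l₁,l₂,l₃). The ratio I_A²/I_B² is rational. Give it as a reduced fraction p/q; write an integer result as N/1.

Shared (l₁,l₂,l₃)=(1,7,6): N and (l;000)² cancel in I_A²/I_B².
A: Δ = 2!·0!·12!/15! = 1/1365; Racah Σ t=1..1: t=1:−1/39916800 = -1/39916800; ⇒ 3j(1 7 6; 0 -5 5)² = 8/455, sgn +1
B: Δ = 2!·0!·12!/15! = 1/1365; Racah Σ t=2..2: t=2:+1/958003200 = 1/958003200; ⇒ 3j(1 7 6; -1 7 -6)² = 1/15, sgn +1
I_A²/I_B² = (8/455)/(1/15) = 24/91

24/91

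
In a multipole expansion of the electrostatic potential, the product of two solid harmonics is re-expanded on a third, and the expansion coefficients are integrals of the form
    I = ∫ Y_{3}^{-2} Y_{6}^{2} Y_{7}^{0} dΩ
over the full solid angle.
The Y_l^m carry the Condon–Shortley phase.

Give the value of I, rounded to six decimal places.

-0.160413

Checks pass: Σm=0; 16 even; l₃=7∈[3,9].
(2·3+1)(2·6+1)(2·7+1) = 1365
Δ: 2! 4! 10! / 17! → 1/2042040
sum: t=0:+1/207360 t=1:−1/57600 t=2:+1/207360 = -1/129600
3j²(3 6 7; 0 0 0) = Δ·Π!·Σ² = 168/12155  (sign +1)
sum: t=1:−1/725760 t=2:+1/207360 = 1/290304
3j²(3 6 7; -2 2 0) = Δ·Π!·Σ² = 125/7293  (sign -1)
combine: 4πI² = 1365·168/12155·125/7293 = 147000/454597
take √, sign -1: I = -0.16041333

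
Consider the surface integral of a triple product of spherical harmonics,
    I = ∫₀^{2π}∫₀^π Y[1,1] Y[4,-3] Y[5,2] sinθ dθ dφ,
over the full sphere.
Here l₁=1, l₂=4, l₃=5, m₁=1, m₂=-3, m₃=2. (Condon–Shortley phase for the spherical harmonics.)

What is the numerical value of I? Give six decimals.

0.085055

Rules hold: Σm=0, L=10 even, 3≤5≤5.
N = 3·9·11 = 297
Δ = 0!·2!·8!/11! = 1/495
Racah Σ t=0..0: t=0:+1/576 = 1/576
⇒ 3j(1 4 5; 0 0 0)² = 5/99, sgn -1
Racah Σ t=0..0: t=0:+1/10080 = 1/10080
⇒ 3j(1 4 5; 1 -3 2)² = 1/165, sgn -1
4πI² = N·(3j₀)²·(3jₘ)² = 1/11
I = +1·√(0.0909091/4π) = 0.08505478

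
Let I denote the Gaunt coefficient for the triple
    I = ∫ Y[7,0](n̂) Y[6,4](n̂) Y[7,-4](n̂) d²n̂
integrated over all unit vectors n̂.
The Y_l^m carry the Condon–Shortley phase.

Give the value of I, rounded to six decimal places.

0.012650

Rules hold: Σm=0, L=20 even, 1≤7≤13.
N = 15·13·15 = 2925
Δ = 6!·8!·6!/21! = 1/2444321880
Racah Σ t=0..6: t=0:+1/2612736000 t=1:−1/20736000 t=2:+1/1658880 t=3:−1/746496 t=4:+1/1658880 t=5:−1/20736000 t=6:+1/2612736000 = -1/4354560
⇒ 3j(7 6 7; 0 0 0)² = 1000/138567, sgn +1
Racah Σ t=4..6: t=4:+1/24883200 t=5:−1/20736000 t=6:+1/174182400 = -1/435456000
⇒ 3j(7 6 7; 0 4 -4)² = 2/20995, sgn +1
4πI² = N·(3j₀)²·(3jₘ)² = 30000/14919047
I = +1·√(0.00201085/4π) = 0.01264984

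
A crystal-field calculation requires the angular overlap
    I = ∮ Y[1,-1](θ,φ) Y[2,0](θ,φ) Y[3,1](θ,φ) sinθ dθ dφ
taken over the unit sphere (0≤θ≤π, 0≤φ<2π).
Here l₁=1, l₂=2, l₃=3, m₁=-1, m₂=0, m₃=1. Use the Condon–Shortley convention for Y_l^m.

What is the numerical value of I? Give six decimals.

Rules hold: Σm=0, L=6 even, 1≤3≤3.
N = 3·5·7 = 105
Δ = 0!·2!·4!/7! = 1/105
Racah Σ t=0..0: t=0:+1/4 = 1/4
⇒ 3j(1 2 3; 0 0 0)² = 3/35, sgn -1
Racah Σ t=0..0: t=0:+1/8 = 1/8
⇒ 3j(1 2 3; -1 0 1)² = 2/35, sgn +1
4πI² = N·(3j₀)²·(3jₘ)² = 18/35
I = -1·√(0.514286/4π) = -0.20230066

-0.202301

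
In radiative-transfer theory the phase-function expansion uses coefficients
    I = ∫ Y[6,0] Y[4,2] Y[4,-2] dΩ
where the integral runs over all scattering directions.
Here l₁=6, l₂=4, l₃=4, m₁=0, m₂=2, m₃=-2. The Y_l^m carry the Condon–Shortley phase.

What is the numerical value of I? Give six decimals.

-0.156478

m-sum 0 ✓  L=14 even ✓  2≤4≤10 ✓
Π(2lᵢ+1) = 13×9×9 = 1053
triangle coeff Δ(6,4,4) = 1/1261260
Σ_t [2,4]: t=2:+1/4608 t=3:−1/1296 t=4:+1/4608 = -7/20736
(3j)²=20/1287 [(6 4 4; 0 0 0)], sign=-1
Σ_t [4,6]: t=4:+1/4608 t=5:−1/14400 t=6:+1/1036800 = 77/518400
(3j)²=11/585 [(6 4 4; 0 2 -2)], sign=+1
⇒ 4πI² = 4/13
I = (-1)√(4/13/(4π)) = -0.15647804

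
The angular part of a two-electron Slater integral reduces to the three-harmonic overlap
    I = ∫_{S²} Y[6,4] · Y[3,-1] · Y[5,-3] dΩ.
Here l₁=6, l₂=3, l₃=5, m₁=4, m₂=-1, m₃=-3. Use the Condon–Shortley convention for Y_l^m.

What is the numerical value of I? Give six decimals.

m-sum 0 ✓  L=14 even ✓  3≤5≤9 ✓
Π(2lᵢ+1) = 13×7×11 = 1001
triangle coeff Δ(6,3,5) = 1/675675
Σ_t [1,3]: t=1:−1/8640 t=2:+1/2304 t=3:−1/8640 = 7/34560
(3j)²=7/429 [(6 3 5; 0 0 0)], sign=-1
Σ_t [0,2]: t=0:+1/69120 t=1:−1/30240 t=2:+1/322560 = -1/64512
(3j)²=10/1001 [(6 3 5; 4 -1 -3)], sign=-1
⇒ 4πI² = 70/429
I = (+1)√(70/429/(4π)) = 0.11395029

0.113950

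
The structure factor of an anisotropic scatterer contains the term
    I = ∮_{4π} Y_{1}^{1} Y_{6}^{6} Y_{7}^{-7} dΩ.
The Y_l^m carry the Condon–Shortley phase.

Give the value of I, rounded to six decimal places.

-0.333779

Rules hold: Σm=0, L=14 even, 5≤7≤7.
N = 3·13·15 = 585
Δ = 0!·2!·12!/15! = 1/1365
Racah Σ t=0..0: t=0:+1/518400 = 1/518400
⇒ 3j(1 6 7; 0 0 0)² = 7/195, sgn -1
Racah Σ t=0..0: t=0:+1/958003200 = 1/958003200
⇒ 3j(1 6 7; 1 6 -7)² = 1/15, sgn +1
4πI² = N·(3j₀)²·(3jₘ)² = 7/5
I = -1·√(1.4/4π) = -0.33377906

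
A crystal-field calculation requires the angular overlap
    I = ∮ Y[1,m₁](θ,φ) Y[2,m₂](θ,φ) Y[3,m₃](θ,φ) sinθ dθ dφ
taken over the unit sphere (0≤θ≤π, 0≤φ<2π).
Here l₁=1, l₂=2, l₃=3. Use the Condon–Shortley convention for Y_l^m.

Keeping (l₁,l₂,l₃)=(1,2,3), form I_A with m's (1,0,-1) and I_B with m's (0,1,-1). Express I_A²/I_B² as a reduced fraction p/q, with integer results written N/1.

3/4

Shared (l₁,l₂,l₃)=(1,2,3): N and (l;000)² cancel in I_A²/I_B².
A: Δ = 0!·2!·4!/7! = 1/105; Racah Σ t=0..0: t=0:+1/8 = 1/8; ⇒ 3j(1 2 3; 1 0 -1)² = 2/35, sgn +1
B: Δ = 0!·2!·4!/7! = 1/105; Racah Σ t=0..0: t=0:+1/6 = 1/6; ⇒ 3j(1 2 3; 0 1 -1)² = 8/105, sgn +1
I_A²/I_B² = (2/35)/(8/105) = 3/4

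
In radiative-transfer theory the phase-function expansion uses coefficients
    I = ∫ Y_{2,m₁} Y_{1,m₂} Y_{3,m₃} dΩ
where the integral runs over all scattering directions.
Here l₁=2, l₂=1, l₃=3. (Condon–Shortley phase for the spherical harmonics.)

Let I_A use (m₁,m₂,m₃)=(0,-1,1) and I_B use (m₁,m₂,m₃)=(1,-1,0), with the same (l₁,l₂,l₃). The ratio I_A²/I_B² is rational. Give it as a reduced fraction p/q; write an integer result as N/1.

Same 2,1,3: normalisation and zero-m 3j drop out of the ratio.
A: Δ: 0! 4! 2! / 7! → 1/105; sum: t=0:+1/8 = 1/8; 3j²(2 1 3; 0 -1 1) = Δ·Π!·Σ² = 2/35  (sign +1)
B: Δ: 0! 4! 2! / 7! → 1/105; sum: t=0:+1/12 = 1/12; 3j²(2 1 3; 1 -1 0) = Δ·Π!·Σ² = 1/35  (sign -1)
I_A²/I_B² = (2/35)/(1/35) = 2/1

2/1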